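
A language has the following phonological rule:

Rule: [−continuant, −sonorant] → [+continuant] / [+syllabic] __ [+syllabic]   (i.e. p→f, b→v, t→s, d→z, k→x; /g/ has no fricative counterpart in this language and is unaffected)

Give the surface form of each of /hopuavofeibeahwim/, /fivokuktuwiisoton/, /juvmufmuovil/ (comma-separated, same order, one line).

/hopuavofeibeahwim/: /p/ is a stop between vowels /o/ and /u/, so it spirantizes to the fricative [f]. /b/ is a stop between vowels /i/ and /e/, so it spirantizes to the fricative [v]. → [hofuavofeiveahwim].
/fivokuktuwiisoton/: /k/ is a stop between vowels /o/ and /u/, so it spirantizes to the fricative [x]. /t/ is a stop between vowels /o/ and /o/, so it spirantizes to the fricative [s]. → [fivoxuktuwiisoson].
/juvmufmuovil/: the rule's environment is not met; surfaces unchanged as [juvmufmuovil].

hofuavofeiveahwim, fivoxuktuwiisoson, juvmufmuovil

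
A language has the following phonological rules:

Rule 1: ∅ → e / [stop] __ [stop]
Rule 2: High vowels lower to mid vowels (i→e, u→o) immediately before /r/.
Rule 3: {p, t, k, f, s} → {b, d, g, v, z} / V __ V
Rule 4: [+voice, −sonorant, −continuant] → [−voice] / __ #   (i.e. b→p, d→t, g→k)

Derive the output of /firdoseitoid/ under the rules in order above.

Rule 1 (stop-cluster e-epenthesis): no segment meets the environment; /firdoseitoid/ is unchanged.
Rule 2 (pre-rhotic lowering): /i/ is a high vowel immediately before /r/, so it lowers to [e]. /firdoseitoid/ → ferdoseitoid.
Rule 3 (intervocalic voicing): /s/ is a voiceless obstruent between vowels /o/ and /e/, so it voices to [z]. /t/ is a voiceless obstruent between vowels /i/ and /o/, so it voices to [d]. /ferdoseitoid/ → ferdozeidoid.
Rule 4 (final devoicing): /d/ is a voiced stop in word-final position, so it devoices to [t]. /ferdozeidoid/ → ferdozeidoit.

ferdozeidoit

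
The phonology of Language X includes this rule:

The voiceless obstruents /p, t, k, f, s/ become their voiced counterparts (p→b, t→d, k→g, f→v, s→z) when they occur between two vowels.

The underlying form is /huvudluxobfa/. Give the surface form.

huvudluxobfa

No segment of /huvudluxobfa/ meets the structural description of the rule, so the form surfaces unchanged.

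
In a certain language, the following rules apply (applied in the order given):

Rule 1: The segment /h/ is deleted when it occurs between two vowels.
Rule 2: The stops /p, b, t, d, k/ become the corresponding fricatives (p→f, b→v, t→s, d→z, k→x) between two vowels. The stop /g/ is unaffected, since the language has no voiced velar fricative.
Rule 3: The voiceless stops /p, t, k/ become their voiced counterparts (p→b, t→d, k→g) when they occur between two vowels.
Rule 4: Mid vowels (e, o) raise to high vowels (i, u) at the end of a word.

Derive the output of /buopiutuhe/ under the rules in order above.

buofiusui

Rule 1 (intervocalic h-deletion): /h/ occurs between vowels /u/ and /e/, so it deletes. /buopiutuhe/ → buopiutue.
Rule 2 (intervocalic spirantization): /p/ is a stop between vowels /o/ and /i/, so it spirantizes to the fricative [f]. /t/ is a stop between vowels /u/ and /u/, so it spirantizes to the fricative [s]. /buopiutue/ → buofiusue.
Rule 3 (intervocalic voicing): no segment meets the environment; /buofiusue/ is unchanged.
Rule 4 (final vowel raising): /e/ is a mid vowel in word-final position, so it raises to [i]. /buofiusue/ → buofiusui.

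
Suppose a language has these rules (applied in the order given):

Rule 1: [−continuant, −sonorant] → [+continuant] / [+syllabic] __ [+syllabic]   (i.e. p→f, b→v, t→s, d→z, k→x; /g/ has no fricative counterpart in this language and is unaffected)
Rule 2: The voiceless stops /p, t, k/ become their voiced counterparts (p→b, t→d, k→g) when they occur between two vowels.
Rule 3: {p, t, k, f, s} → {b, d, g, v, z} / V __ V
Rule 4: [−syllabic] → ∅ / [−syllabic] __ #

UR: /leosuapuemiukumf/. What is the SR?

Rule 1 (intervocalic spirantization): /p/ is a stop between vowels /a/ and /u/, so it spirantizes to the fricative [f]. /k/ is a stop between vowels /u/ and /u/, so it spirantizes to the fricative [x]. /leosuapuemiukumf/ → leosuafuemiuxumf.
Rule 2 (intervocalic voicing): no segment meets the environment; /leosuafuemiuxumf/ is unchanged.
Rule 3 (intervocalic voicing): /s/ is a voiceless obstruent between vowels /o/ and /u/, so it voices to [z]. /f/ is a voiceless obstruent between vowels /a/ and /u/, so it voices to [v]. /leosuafuemiuxumf/ → leozuavuemiuxumf.
Rule 4 (final cluster simplification): /f/ is the second consonant of a word-final cluster /mf/, so it deletes. /leozuavuemiuxumf/ → leozuavuemiuxum.

leozuavuemiuxum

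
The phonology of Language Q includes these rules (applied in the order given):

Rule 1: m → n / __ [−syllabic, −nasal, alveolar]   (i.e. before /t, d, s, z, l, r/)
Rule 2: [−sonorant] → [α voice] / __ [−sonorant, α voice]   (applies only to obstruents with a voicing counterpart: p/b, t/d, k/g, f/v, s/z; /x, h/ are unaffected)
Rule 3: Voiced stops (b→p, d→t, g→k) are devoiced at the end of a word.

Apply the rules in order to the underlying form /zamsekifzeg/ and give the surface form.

zansekivzek

Rule 1 (nasal place assimilation): /m/ precedes the alveolar consonant /s/, so it assimilates in place to [n]. /zamsekifzeg/ → zansekifzeg.
Rule 2 (regressive voicing assimilation): /f/ precedes the voiced obstruent /z/, so it voices to [v] by assimilation. /zansekifzeg/ → zansekivzeg.
Rule 3 (final devoicing): /g/ is a voiced stop in word-final position, so it devoices to [k]. /zansekivzeg/ → zansekivzek.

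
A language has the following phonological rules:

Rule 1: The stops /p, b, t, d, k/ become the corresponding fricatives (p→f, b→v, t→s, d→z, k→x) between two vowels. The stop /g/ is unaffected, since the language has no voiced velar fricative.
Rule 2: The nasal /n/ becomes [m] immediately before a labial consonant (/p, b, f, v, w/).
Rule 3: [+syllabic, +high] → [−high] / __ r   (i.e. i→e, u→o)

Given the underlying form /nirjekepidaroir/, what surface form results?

nerjexefizaroer

Rule 1 (intervocalic spirantization): /k/ is a stop between vowels /e/ and /e/, so it spirantizes to the fricative [x]. /p/ is a stop between vowels /e/ and /i/, so it spirantizes to the fricative [f]. /d/ is a stop between vowels /i/ and /a/, so it spirantizes to the fricative [z]. /nirjekepidaroir/ → nirjexefizaroir.
Rule 2 (nasal place assimilation): no segment meets the environment; /nirjexefizaroir/ is unchanged.
Rule 3 (pre-rhotic lowering): /i/ is a high vowel immediately before /r/, so it lowers to [e]. /i/ is a high vowel immediately before /r/, so it lowers to [e]. /nirjexefizaroir/ → nerjexefizaroer.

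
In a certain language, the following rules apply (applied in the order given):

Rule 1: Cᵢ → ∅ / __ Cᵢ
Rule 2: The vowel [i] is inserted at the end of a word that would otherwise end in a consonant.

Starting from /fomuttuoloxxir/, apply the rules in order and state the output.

Rule 1 (degemination): /tt/ is a geminate; the first /t/ deletes. /xx/ is a geminate; the first /x/ deletes. /fomuttuoloxxir/ → fomutuoloxir.
Rule 2 (final i-epenthesis): the form ends in the consonant /r/, so [i] is inserted word-finally. /fomutuoloxir/ → fomutuoloxiri.

fomutuoloxiri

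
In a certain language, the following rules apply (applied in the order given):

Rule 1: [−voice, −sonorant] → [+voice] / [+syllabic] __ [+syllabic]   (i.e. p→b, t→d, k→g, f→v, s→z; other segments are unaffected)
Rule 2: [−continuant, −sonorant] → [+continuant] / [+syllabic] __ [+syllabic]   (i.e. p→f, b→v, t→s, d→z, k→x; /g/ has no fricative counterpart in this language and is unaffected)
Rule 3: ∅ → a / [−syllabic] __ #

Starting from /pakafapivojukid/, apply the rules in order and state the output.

pagavavivojugida

Rule 1 (intervocalic voicing): /k/ is a voiceless obstruent between vowels /a/ and /a/, so it voices to [g]. /f/ is a voiceless obstruent between vowels /a/ and /a/, so it voices to [v]. /p/ is a voiceless obstruent between vowels /a/ and /i/, so it voices to [b]. /k/ is a voiceless obstruent between vowels /u/ and /i/, so it voices to [g]. /pakafapivojukid/ → pagavabivojugid.
Rule 2 (intervocalic spirantization): /b/ is a stop between vowels /a/ and /i/, so it spirantizes to the fricative [v]. /pagavabivojugid/ → pagavavivojugid.
Rule 3 (final a-epenthesis): the form ends in the consonant /d/, so [a] is inserted word-finally. /pagavavivojugid/ → pagavavivojugida.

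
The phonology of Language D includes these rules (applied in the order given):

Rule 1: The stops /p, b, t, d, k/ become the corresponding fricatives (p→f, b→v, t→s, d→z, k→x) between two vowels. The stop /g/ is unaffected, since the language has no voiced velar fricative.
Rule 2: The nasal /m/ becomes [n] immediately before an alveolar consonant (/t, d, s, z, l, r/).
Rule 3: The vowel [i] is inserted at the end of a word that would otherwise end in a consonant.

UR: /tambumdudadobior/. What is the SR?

tambunduzazoviori

Rule 1 (intervocalic spirantization): /d/ is a stop between vowels /u/ and /a/, so it spirantizes to the fricative [z]. /d/ is a stop between vowels /a/ and /o/, so it spirantizes to the fricative [z]. /b/ is a stop between vowels /o/ and /i/, so it spirantizes to the fricative [v]. /tambumdudadobior/ → tambumduzazovior.
Rule 2 (nasal place assimilation): /m/ precedes the alveolar consonant /d/, so it assimilates in place to [n]. /tambumduzazovior/ → tambunduzazovior.
Rule 3 (final i-epenthesis): the form ends in the consonant /r/, so [i] is inserted word-finally. /tambunduzazovior/ → tambunduzazoviori.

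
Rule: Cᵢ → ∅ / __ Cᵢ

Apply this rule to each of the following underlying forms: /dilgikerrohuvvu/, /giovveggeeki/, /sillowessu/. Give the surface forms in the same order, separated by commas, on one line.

/dilgikerrohuvvu/: /rr/ is a geminate; the first /r/ deletes. /vv/ is a geminate; the first /v/ deletes. → [dilgikerohuvu].
/giovveggeeki/: /vv/ is a geminate; the first /v/ deletes. /gg/ is a geminate; the first /g/ deletes. → [giovegeeki].
/sillowessu/: /ll/ is a geminate; the first /l/ deletes. /ss/ is a geminate; the first /s/ deletes. → [silowesu].

dilgikerohuvu, giovegeeki, silowesu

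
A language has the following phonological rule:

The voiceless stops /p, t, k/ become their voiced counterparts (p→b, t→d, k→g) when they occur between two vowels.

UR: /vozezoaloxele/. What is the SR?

vozezoaloxele

No segment of /vozezoaloxele/ meets the structural description of the rule, so the form surfaces unchanged.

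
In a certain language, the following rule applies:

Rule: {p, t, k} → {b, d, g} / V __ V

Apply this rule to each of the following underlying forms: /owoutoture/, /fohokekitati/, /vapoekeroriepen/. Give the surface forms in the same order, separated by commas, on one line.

owoudodure, fohogegidadi, vaboegerorieben

/owoutoture/: /t/ is a voiceless stop between vowels /u/ and /o/, so it voices to [d]. /t/ is a voiceless stop between vowels /o/ and /u/, so it voices to [d]. → [owoudodure].
/fohokekitati/: /k/ is a voiceless stop between vowels /o/ and /e/, so it voices to [g]. /k/ is a voiceless stop between vowels /e/ and /i/, so it voices to [g]. /t/ is a voiceless stop between vowels /i/ and /a/, so it voices to [d]. /t/ is a voiceless stop between vowels /a/ and /i/, so it voices to [d]. → [fohogegidadi].
/vapoekeroriepen/: /p/ is a voiceless stop between vowels /a/ and /o/, so it voices to [b]. /k/ is a voiceless stop between vowels /e/ and /e/, so it voices to [g]. /p/ is a voiceless stop between vowels /e/ and /e/, so it voices to [b]. → [vaboegerorieben].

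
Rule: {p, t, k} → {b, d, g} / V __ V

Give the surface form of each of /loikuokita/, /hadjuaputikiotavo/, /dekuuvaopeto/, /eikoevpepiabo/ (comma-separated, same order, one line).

loiguogida, hadjuabudigiodavo, deguuvaobedo, eigoevpebiabo

/loikuokita/: /k/ is a voiceless stop between vowels /i/ and /u/, so it voices to [g]. /k/ is a voiceless stop between vowels /o/ and /i/, so it voices to [g]. /t/ is a voiceless stop between vowels /i/ and /a/, so it voices to [d]. → [loiguogida].
/hadjuaputikiotavo/: /p/ is a voiceless stop between vowels /a/ and /u/, so it voices to [b]. /t/ is a voiceless stop between vowels /u/ and /i/, so it voices to [d]. /k/ is a voiceless stop between vowels /i/ and /i/, so it voices to [g]. /t/ is a voiceless stop between vowels /o/ and /a/, so it voices to [d]. → [hadjuabudigiodavo].
/dekuuvaopeto/: /k/ is a voiceless stop between vowels /e/ and /u/, so it voices to [g]. /p/ is a voiceless stop between vowels /o/ and /e/, so it voices to [b]. /t/ is a voiceless stop between vowels /e/ and /o/, so it voices to [d]. → [deguuvaobedo].
/eikoevpepiabo/: /k/ is a voiceless stop between vowels /i/ and /o/, so it voices to [g]. /p/ is a voiceless stop between vowels /e/ and /i/, so it voices to [b]. → [eigoevpebiabo].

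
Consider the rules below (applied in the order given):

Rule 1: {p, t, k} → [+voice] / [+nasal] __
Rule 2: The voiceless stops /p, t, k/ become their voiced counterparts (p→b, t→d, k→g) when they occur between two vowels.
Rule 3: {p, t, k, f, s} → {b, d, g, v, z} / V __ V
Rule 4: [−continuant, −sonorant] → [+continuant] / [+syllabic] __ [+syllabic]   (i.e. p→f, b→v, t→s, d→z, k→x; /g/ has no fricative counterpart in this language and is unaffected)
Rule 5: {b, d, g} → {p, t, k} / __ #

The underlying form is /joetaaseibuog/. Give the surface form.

Rule 1 (post-nasal voicing): no segment meets the environment; /joetaaseibuog/ is unchanged.
Rule 2 (intervocalic voicing): /t/ is a voiceless stop between vowels /e/ and /a/, so it voices to [d]. /joetaaseibuog/ → joedaaseibuog.
Rule 3 (intervocalic voicing): /s/ is a voiceless obstruent between vowels /a/ and /e/, so it voices to [z]. /joedaaseibuog/ → joedaazeibuog.
Rule 4 (intervocalic spirantization): /d/ is a stop between vowels /e/ and /a/, so it spirantizes to the fricative [z]. /b/ is a stop between vowels /i/ and /u/, so it spirantizes to the fricative [v]. /joedaazeibuog/ → joezaazeivuog.
Rule 5 (final devoicing): /g/ is a voiced stop in word-final position, so it devoices to [k]. /joezaazeivuog/ → joezaazeivuok.

joezaazeivuok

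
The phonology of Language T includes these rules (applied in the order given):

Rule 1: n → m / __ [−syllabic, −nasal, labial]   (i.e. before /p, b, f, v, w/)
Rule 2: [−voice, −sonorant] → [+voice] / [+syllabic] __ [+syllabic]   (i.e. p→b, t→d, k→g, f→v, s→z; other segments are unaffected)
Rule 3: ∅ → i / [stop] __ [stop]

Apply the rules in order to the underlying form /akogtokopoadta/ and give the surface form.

Rule 1 (nasal place assimilation): no segment meets the environment; /akogtokopoadta/ is unchanged.
Rule 2 (intervocalic voicing): /k/ is a voiceless obstruent between vowels /a/ and /o/, so it voices to [g]. /k/ is a voiceless obstruent between vowels /o/ and /o/, so it voices to [g]. /p/ is a voiceless obstruent between vowels /o/ and /o/, so it voices to [b]. /akogtokopoadta/ → agogtogoboadta.
Rule 3 (stop-cluster i-epenthesis): /g/ and /t/ form a stop–stop cluster, so [i] is inserted between them. /d/ and /t/ form a stop–stop cluster, so [i] is inserted between them. /agogtogoboadta/ → agogitogoboadita.

agogitogoboadita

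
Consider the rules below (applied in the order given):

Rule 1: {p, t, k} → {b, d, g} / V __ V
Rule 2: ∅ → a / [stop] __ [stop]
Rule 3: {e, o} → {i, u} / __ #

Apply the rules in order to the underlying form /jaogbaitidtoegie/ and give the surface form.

jaogabaididatoegii

Rule 1 (intervocalic voicing): /t/ is a voiceless stop between vowels /i/ and /i/, so it voices to [d]. /jaogbaitidtoegie/ → jaogbaididtoegie.
Rule 2 (stop-cluster a-epenthesis): /g/ and /b/ form a stop–stop cluster, so [a] is inserted between them. /d/ and /t/ form a stop–stop cluster, so [a] is inserted between them. /jaogbaididtoegie/ → jaogabaididatoegie.
Rule 3 (final vowel raising): /e/ is a mid vowel in word-final position, so it raises to [i]. /jaogabaididatoegie/ → jaogabaididatoegii.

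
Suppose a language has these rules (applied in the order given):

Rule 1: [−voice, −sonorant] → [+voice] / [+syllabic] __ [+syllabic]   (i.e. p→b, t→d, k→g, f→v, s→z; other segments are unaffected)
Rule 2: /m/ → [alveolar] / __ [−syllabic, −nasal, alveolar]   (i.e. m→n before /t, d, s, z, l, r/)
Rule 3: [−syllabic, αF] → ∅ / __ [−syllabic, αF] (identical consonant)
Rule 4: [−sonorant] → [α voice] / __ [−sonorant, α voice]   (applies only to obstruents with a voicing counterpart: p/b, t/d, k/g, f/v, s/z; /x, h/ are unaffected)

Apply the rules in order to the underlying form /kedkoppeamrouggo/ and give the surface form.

ketkopeanrougo

Rule 1 (intervocalic voicing): no segment meets the environment; /kedkoppeamrouggo/ is unchanged.
Rule 2 (nasal place assimilation): /m/ precedes the alveolar consonant /r/, so it assimilates in place to [n]. /kedkoppeamrouggo/ → kedkoppeanrouggo.
Rule 3 (degemination): /pp/ is a geminate; the first /p/ deletes. /gg/ is a geminate; the first /g/ deletes. /kedkoppeanrouggo/ → kedkopeanrougo.
Rule 4 (regressive voicing assimilation): /d/ precedes the voiceless obstruent /k/, so it devoices to [t] by assimilation. /kedkopeanrougo/ → ketkopeanrougo.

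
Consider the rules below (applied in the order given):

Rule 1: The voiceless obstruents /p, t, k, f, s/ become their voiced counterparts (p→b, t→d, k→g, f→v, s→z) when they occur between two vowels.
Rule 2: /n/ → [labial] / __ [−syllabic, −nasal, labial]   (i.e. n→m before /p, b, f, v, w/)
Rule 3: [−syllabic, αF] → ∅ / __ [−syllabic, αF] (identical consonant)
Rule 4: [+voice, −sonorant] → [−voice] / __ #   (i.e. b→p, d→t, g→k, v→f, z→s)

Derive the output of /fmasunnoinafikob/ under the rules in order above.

fmazunoinavigop

Rule 1 (intervocalic voicing): /s/ is a voiceless obstruent between vowels /a/ and /u/, so it voices to [z]. /f/ is a voiceless obstruent between vowels /a/ and /i/, so it voices to [v]. /k/ is a voiceless obstruent between vowels /i/ and /o/, so it voices to [g]. /fmasunnoinafikob/ → fmazunnoinavigob.
Rule 2 (nasal place assimilation): no segment meets the environment; /fmazunnoinavigob/ is unchanged.
Rule 3 (degemination): /nn/ is a geminate; the first /n/ deletes. /fmazunnoinavigob/ → fmazunoinavigob.
Rule 4 (final devoicing): /b/ is a voiced obstruent in word-final position, so it devoices to [p]. /fmazunoinavigob/ → fmazunoinavigop.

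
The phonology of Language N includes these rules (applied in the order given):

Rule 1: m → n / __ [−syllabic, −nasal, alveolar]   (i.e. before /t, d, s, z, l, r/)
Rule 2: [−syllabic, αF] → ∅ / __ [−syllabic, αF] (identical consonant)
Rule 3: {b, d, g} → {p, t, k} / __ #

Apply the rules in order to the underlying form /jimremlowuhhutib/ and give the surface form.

jinrenlowuhutip

Rule 1 (nasal place assimilation): /m/ precedes the alveolar consonant /r/, so it assimilates in place to [n]. /m/ precedes the alveolar consonant /l/, so it assimilates in place to [n]. /jimremlowuhhutib/ → jinrenlowuhhutib.
Rule 2 (degemination): /hh/ is a geminate; the first /h/ deletes. /jinrenlowuhhutib/ → jinrenlowuhutib.
Rule 3 (final devoicing): /b/ is a voiced stop in word-final position, so it devoices to [p]. /jinrenlowuhutib/ → jinrenlowuhutip.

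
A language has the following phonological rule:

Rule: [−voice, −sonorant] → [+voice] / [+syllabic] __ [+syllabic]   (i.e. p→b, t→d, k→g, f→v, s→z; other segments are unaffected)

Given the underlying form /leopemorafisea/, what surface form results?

leobemoravizea

/p/ is a voiceless obstruent between vowels /o/ and /e/, so it voices to [b].
/f/ is a voiceless obstruent between vowels /a/ and /i/, so it voices to [v].
/s/ is a voiceless obstruent between vowels /i/ and /e/, so it voices to [z].
Surface form: [leobemoravizea].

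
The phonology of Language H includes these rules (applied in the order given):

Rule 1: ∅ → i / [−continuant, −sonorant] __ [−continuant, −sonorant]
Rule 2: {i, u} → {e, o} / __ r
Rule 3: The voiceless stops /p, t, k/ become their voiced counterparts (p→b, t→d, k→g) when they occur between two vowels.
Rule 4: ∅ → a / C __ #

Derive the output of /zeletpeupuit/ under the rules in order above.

zeledibeubuita

Rule 1 (stop-cluster i-epenthesis): /t/ and /p/ form a stop–stop cluster, so [i] is inserted between them. /zeletpeupuit/ → zeletipeupuit.
Rule 2 (pre-rhotic lowering): no segment meets the environment; /zeletipeupuit/ is unchanged.
Rule 3 (intervocalic voicing): /t/ is a voiceless stop between vowels /e/ and /i/, so it voices to [d]. /p/ is a voiceless stop between vowels /i/ and /e/, so it voices to [b]. /p/ is a voiceless stop between vowels /u/ and /u/, so it voices to [b]. /zeletipeupuit/ → zeledibeubuit.
Rule 4 (final a-epenthesis): the form ends in the consonant /t/, so [a] is inserted word-finally. /zeledibeubuit/ → zeledibeubuita.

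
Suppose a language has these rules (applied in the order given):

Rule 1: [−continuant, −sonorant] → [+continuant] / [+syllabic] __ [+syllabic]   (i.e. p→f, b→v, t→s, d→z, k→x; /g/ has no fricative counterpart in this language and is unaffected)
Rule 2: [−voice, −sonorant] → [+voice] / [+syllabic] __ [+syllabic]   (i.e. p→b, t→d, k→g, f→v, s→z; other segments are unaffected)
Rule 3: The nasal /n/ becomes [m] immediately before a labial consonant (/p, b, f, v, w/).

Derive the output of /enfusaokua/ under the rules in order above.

Rule 1 (intervocalic spirantization): /k/ is a stop between vowels /o/ and /u/, so it spirantizes to the fricative [x]. /enfusaokua/ → enfusaoxua.
Rule 2 (intervocalic voicing): /s/ is a voiceless obstruent between vowels /u/ and /a/, so it voices to [z]. /enfusaoxua/ → enfuzaoxua.
Rule 3 (nasal place assimilation): /n/ precedes the labial consonant /f/, so it assimilates in place to [m]. /enfuzaoxua/ → emfuzaoxua.

emfuzaoxua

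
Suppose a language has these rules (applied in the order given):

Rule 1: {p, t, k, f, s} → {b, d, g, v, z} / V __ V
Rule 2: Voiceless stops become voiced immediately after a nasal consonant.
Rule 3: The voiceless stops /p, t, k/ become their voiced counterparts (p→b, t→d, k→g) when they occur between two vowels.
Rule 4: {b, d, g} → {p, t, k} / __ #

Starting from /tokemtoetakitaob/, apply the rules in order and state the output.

togemdoedagidaop

Rule 1 (intervocalic voicing): /k/ is a voiceless obstruent between vowels /o/ and /e/, so it voices to [g]. /t/ is a voiceless obstruent between vowels /e/ and /a/, so it voices to [d]. /k/ is a voiceless obstruent between vowels /a/ and /i/, so it voices to [g]. /t/ is a voiceless obstruent between vowels /i/ and /a/, so it voices to [d]. /tokemtoetakitaob/ → togemtoedagidaob.
Rule 2 (post-nasal voicing): /t/ is a voiceless stop immediately after the nasal /m/, so it voices to [d]. /togemtoedagidaob/ → togemdoedagidaob.
Rule 3 (intervocalic voicing): no segment meets the environment; /togemdoedagidaob/ is unchanged.
Rule 4 (final devoicing): /b/ is a voiced stop in word-final position, so it devoices to [p]. /togemdoedagidaob/ → togemdoedagidaop.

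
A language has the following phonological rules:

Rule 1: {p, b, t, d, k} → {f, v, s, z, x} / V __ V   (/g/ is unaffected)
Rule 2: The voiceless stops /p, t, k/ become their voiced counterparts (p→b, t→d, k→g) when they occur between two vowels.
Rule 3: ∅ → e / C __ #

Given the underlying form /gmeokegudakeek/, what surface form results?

Rule 1 (intervocalic spirantization): /k/ is a stop between vowels /o/ and /e/, so it spirantizes to the fricative [x]. /d/ is a stop between vowels /u/ and /a/, so it spirantizes to the fricative [z]. /k/ is a stop between vowels /a/ and /e/, so it spirantizes to the fricative [x]. /gmeokegudakeek/ → gmeoxeguzaxeek.
Rule 2 (intervocalic voicing): no segment meets the environment; /gmeoxeguzaxeek/ is unchanged.
Rule 3 (final e-epenthesis): the form ends in the consonant /k/, so [e] is inserted word-finally. /gmeoxeguzaxeek/ → gmeoxeguzaxeeke.

gmeoxeguzaxeeke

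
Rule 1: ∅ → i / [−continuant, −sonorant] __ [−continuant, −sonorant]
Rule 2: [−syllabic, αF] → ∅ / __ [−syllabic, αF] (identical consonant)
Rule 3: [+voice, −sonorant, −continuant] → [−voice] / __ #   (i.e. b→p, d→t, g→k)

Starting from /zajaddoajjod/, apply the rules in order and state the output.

zajadidoajot

Rule 1 (stop-cluster i-epenthesis): /d/ and /d/ form a stop–stop cluster, so [i] is inserted between them. /zajaddoajjod/ → zajadidoajjod.
Rule 2 (degemination): /jj/ is a geminate; the first /j/ deletes. /zajadidoajjod/ → zajadidoajod.
Rule 3 (final devoicing): /d/ is a voiced stop in word-final position, so it devoices to [t]. /zajadidoajod/ → zajadidoajot.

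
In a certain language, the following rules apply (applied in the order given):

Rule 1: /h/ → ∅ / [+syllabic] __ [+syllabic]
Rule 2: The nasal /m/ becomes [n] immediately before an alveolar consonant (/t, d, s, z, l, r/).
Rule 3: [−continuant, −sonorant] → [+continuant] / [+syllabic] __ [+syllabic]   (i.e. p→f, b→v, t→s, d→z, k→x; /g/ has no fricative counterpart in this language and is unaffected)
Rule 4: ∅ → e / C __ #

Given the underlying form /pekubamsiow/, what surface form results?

pexuvansiowe

Rule 1 (intervocalic h-deletion): no segment meets the environment; /pekubamsiow/ is unchanged.
Rule 2 (nasal place assimilation): /m/ precedes the alveolar consonant /s/, so it assimilates in place to [n]. /pekubamsiow/ → pekubansiow.
Rule 3 (intervocalic spirantization): /k/ is a stop between vowels /e/ and /u/, so it spirantizes to the fricative [x]. /b/ is a stop between vowels /u/ and /a/, so it spirantizes to the fricative [v]. /pekubansiow/ → pexuvansiow.
Rule 4 (final e-epenthesis): the form ends in the consonant /w/, so [e] is inserted word-finally. /pexuvansiow/ → pexuvansiowe.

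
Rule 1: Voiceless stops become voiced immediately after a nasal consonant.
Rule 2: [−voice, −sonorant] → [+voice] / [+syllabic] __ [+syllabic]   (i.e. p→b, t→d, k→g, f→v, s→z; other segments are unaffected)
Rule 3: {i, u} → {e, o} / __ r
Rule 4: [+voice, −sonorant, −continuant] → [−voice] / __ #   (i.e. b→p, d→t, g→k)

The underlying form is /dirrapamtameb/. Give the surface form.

Rule 1 (post-nasal voicing): /t/ is a voiceless stop immediately after the nasal /m/, so it voices to [d]. /dirrapamtameb/ → dirrapamdameb.
Rule 2 (intervocalic voicing): /p/ is a voiceless obstruent between vowels /a/ and /a/, so it voices to [b]. /dirrapamdameb/ → dirrabamdameb.
Rule 3 (pre-rhotic lowering): /i/ is a high vowel immediately before /r/, so it lowers to [e]. /dirrabamdameb/ → derrabamdameb.
Rule 4 (final devoicing): /b/ is a voiced stop in word-final position, so it devoices to [p]. /derrabamdameb/ → derrabamdamep.

derrabamdamep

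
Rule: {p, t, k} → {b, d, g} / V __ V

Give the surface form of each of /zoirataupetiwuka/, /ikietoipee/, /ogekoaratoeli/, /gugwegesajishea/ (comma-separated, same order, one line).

zoiradaubediwuga, igiedoibee, ogegoaradoeli, gugwegesajishea

/zoirataupetiwuka/: /t/ is a voiceless stop between vowels /a/ and /a/, so it voices to [d]. /p/ is a voiceless stop between vowels /u/ and /e/, so it voices to [b]. /t/ is a voiceless stop between vowels /e/ and /i/, so it voices to [d]. /k/ is a voiceless stop between vowels /u/ and /a/, so it voices to [g]. → [zoiradaubediwuga].
/ikietoipee/: /k/ is a voiceless stop between vowels /i/ and /i/, so it voices to [g]. /t/ is a voiceless stop between vowels /e/ and /o/, so it voices to [d]. /p/ is a voiceless stop between vowels /i/ and /e/, so it voices to [b]. → [igiedoibee].
/ogekoaratoeli/: /k/ is a voiceless stop between vowels /e/ and /o/, so it voices to [g]. /t/ is a voiceless stop between vowels /a/ and /o/, so it voices to [d]. → [ogegoaradoeli].
/gugwegesajishea/: the rule's environment is not met; surfaces unchanged as [gugwegesajishea].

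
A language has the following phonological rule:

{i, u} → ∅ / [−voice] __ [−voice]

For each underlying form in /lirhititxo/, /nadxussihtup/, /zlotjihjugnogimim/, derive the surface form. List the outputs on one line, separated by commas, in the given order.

lirhttxo, nadxsshtp, zlotjihjugnogimim

/lirhititxo/: /i/ is a high vowel flanked by voiceless consonants /h/ and /t/, so it deletes. /i/ is a high vowel flanked by voiceless consonants /t/ and /t/, so it deletes. → [lirhttxo].
/nadxussihtup/: /u/ is a high vowel flanked by voiceless consonants /x/ and /s/, so it deletes. /i/ is a high vowel flanked by voiceless consonants /s/ and /h/, so it deletes. /u/ is a high vowel flanked by voiceless consonants /t/ and /p/, so it deletes. → [nadxsshtp].
/zlotjihjugnogimim/: the rule's environment is not met; surfaces unchanged as [zlotjihjugnogimim].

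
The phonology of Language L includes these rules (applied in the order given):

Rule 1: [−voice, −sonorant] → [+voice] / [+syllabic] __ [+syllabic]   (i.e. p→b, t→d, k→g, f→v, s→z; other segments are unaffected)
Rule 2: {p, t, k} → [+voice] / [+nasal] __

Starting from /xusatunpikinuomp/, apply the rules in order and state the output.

Rule 1 (intervocalic voicing): /s/ is a voiceless obstruent between vowels /u/ and /a/, so it voices to [z]. /t/ is a voiceless obstruent between vowels /a/ and /u/, so it voices to [d]. /k/ is a voiceless obstruent between vowels /i/ and /i/, so it voices to [g]. /xusatunpikinuomp/ → xuzadunpiginuomp.
Rule 2 (post-nasal voicing): /p/ is a voiceless stop immediately after the nasal /n/, so it voices to [b]. /p/ is a voiceless stop immediately after the nasal /m/, so it voices to [b]. /xuzadunpiginuomp/ → xuzadunbiginuomb.

xuzadunbiginuomb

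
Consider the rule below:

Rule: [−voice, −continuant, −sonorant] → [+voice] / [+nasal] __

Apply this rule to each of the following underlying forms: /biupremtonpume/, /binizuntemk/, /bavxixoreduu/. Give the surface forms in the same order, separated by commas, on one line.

/biupremtonpume/: /t/ is a voiceless stop immediately after the nasal /m/, so it voices to [d]. /p/ is a voiceless stop immediately after the nasal /n/, so it voices to [b]. → [biupremdonbume].
/binizuntemk/: /t/ is a voiceless stop immediately after the nasal /n/, so it voices to [d]. /k/ is a voiceless stop immediately after the nasal /m/, so it voices to [g]. → [binizundemg].
/bavxixoreduu/: the rule's environment is not met; surfaces unchanged as [bavxixoreduu].

biupremdonbume, binizundemg, bavxixoreduu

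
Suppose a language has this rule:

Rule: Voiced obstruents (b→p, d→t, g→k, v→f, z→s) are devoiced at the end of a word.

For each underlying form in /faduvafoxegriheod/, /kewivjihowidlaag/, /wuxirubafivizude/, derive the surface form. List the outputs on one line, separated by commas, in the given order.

/faduvafoxegriheod/: /d/ is a voiced obstruent in word-final position, so it devoices to [t]. → [faduvafoxegriheot].
/kewivjihowidlaag/: /g/ is a voiced obstruent in word-final position, so it devoices to [k]. → [kewivjihowidlaak].
/wuxirubafivizude/: the rule's environment is not met; surfaces unchanged as [wuxirubafivizude].

faduvafoxegriheot, kewivjihowidlaak, wuxirubafivizude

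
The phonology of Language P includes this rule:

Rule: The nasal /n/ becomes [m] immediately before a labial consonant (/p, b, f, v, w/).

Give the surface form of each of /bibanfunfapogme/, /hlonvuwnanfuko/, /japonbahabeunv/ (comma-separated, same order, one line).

bibamfumfapogme, hlomvuwnamfuko, japombahabeumv

/bibanfunfapogme/: /n/ precedes the labial consonant /f/, so it assimilates in place to [m]. /n/ precedes the labial consonant /f/, so it assimilates in place to [m]. → [bibamfumfapogme].
/hlonvuwnanfuko/: /n/ precedes the labial consonant /v/, so it assimilates in place to [m]. /n/ precedes the labial consonant /f/, so it assimilates in place to [m]. → [hlomvuwnamfuko].
/japonbahabeunv/: /n/ precedes the labial consonant /b/, so it assimilates in place to [m]. /n/ precedes the labial consonant /v/, so it assimilates in place to [m]. → [japombahabeumv].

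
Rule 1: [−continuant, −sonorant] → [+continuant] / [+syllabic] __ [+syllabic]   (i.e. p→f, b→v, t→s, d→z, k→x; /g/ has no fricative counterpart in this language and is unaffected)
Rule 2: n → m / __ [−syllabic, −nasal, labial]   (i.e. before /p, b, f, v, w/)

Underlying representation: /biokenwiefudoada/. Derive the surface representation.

bioxemwiefuzoaza

Rule 1 (intervocalic spirantization): /k/ is a stop between vowels /o/ and /e/, so it spirantizes to the fricative [x]. /d/ is a stop between vowels /u/ and /o/, so it spirantizes to the fricative [z]. /d/ is a stop between vowels /a/ and /a/, so it spirantizes to the fricative [z]. /biokenwiefudoada/ → bioxenwiefuzoaza.
Rule 2 (nasal place assimilation): /n/ precedes the labial consonant /w/, so it assimilates in place to [m]. /bioxenwiefuzoaza/ → bioxemwiefuzoaza.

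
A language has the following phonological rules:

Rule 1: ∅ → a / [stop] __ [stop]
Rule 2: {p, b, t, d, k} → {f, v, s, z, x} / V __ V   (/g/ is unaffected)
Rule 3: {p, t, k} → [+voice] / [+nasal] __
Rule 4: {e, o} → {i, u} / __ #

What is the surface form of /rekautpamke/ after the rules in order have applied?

rexausafamgi

Rule 1 (stop-cluster a-epenthesis): /t/ and /p/ form a stop–stop cluster, so [a] is inserted between them. /rekautpamke/ → rekautapamke.
Rule 2 (intervocalic spirantization): /k/ is a stop between vowels /e/ and /a/, so it spirantizes to the fricative [x]. /t/ is a stop between vowels /u/ and /a/, so it spirantizes to the fricative [s]. /p/ is a stop between vowels /a/ and /a/, so it spirantizes to the fricative [f]. /rekautapamke/ → rexausafamke.
Rule 3 (post-nasal voicing): /k/ is a voiceless stop immediately after the nasal /m/, so it voices to [g]. /rexausafamke/ → rexausafamge.
Rule 4 (final vowel raising): /e/ is a mid vowel in word-final position, so it raises to [i]. /rexausafamge/ → rexausafamgi.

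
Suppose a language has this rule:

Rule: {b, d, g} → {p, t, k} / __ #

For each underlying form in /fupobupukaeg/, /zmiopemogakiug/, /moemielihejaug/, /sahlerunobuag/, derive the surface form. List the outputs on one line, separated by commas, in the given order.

fupobupukaek, zmiopemogakiuk, moemielihejauk, sahlerunobuak

/fupobupukaeg/: /g/ is a voiced stop in word-final position, so it devoices to [k]. → [fupobupukaek].
/zmiopemogakiug/: /g/ is a voiced stop in word-final position, so it devoices to [k]. → [zmiopemogakiuk].
/moemielihejaug/: /g/ is a voiced stop in word-final position, so it devoices to [k]. → [moemielihejauk].
/sahlerunobuag/: /g/ is a voiced stop in word-final position, so it devoices to [k]. → [sahlerunobuak].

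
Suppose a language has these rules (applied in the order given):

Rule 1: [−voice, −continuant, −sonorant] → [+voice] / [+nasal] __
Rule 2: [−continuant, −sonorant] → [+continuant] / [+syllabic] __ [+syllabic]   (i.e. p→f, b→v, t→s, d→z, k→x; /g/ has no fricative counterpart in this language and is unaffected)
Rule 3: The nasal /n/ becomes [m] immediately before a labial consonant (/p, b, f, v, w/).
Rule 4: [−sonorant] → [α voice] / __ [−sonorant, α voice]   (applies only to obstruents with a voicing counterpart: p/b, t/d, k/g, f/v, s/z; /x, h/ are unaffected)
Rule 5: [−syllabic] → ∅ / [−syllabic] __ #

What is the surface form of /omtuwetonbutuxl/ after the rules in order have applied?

Rule 1 (post-nasal voicing): /t/ is a voiceless stop immediately after the nasal /m/, so it voices to [d]. /omtuwetonbutuxl/ → omduwetonbutuxl.
Rule 2 (intervocalic spirantization): /t/ is a stop between vowels /e/ and /o/, so it spirantizes to the fricative [s]. /t/ is a stop between vowels /u/ and /u/, so it spirantizes to the fricative [s]. /omduwetonbutuxl/ → omduwesonbusuxl.
Rule 3 (nasal place assimilation): /n/ precedes the labial consonant /b/, so it assimilates in place to [m]. /omduwesonbusuxl/ → omduwesombusuxl.
Rule 4 (regressive voicing assimilation): no segment meets the environment; /omduwesombusuxl/ is unchanged.
Rule 5 (final cluster simplification): /l/ is the second consonant of a word-final cluster /xl/, so it deletes. /omduwesombusuxl/ → omduwesombusux.

omduwesombusux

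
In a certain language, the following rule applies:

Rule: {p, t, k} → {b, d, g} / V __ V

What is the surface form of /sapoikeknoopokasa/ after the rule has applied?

Scanning /sapoikeknoopokasa/: /p/ is a voiceless stop between vowels /a/ and /o/, so it voices to [b]; /k/ is a voiceless stop between vowels /i/ and /e/, so it voices to [g]; /k/ at position 8 is not in the conditioning environment; /p/ is a voiceless stop between vowels /o/ and /o/, so it voices to [b]; /k/ is a voiceless stop between vowels /o/ and /a/, so it voices to [g].
Result: [saboigeknoobogasa].

saboigeknoobogasa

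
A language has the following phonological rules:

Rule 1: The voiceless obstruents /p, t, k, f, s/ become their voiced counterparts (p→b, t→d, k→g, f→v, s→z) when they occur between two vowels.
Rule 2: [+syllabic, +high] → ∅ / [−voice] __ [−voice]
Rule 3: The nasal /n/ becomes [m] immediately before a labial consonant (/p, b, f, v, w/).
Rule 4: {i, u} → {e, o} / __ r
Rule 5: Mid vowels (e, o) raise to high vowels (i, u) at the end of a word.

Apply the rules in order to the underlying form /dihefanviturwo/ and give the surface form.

dihevamvidorwu

Rule 1 (intervocalic voicing): /f/ is a voiceless obstruent between vowels /e/ and /a/, so it voices to [v]. /t/ is a voiceless obstruent between vowels /i/ and /u/, so it voices to [d]. /dihefanviturwo/ → dihevanvidurwo.
Rule 2 (high vowel syncope): no segment meets the environment; /dihevanvidurwo/ is unchanged.
Rule 3 (nasal place assimilation): /n/ precedes the labial consonant /v/, so it assimilates in place to [m]. /dihevanvidurwo/ → dihevamvidurwo.
Rule 4 (pre-rhotic lowering): /u/ is a high vowel immediately before /r/, so it lowers to [o]. /dihevamvidurwo/ → dihevamvidorwo.
Rule 5 (final vowel raising): /o/ is a mid vowel in word-final position, so it raises to [u]. /dihevamvidorwo/ → dihevamvidorwu.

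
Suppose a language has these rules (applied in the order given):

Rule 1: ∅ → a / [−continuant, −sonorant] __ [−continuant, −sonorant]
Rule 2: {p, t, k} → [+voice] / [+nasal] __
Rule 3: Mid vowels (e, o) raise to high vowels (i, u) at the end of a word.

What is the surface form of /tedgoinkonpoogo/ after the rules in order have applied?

Rule 1 (stop-cluster a-epenthesis): /d/ and /g/ form a stop–stop cluster, so [a] is inserted between them. /tedgoinkonpoogo/ → tedagoinkonpoogo.
Rule 2 (post-nasal voicing): /k/ is a voiceless stop immediately after the nasal /n/, so it voices to [g]. /p/ is a voiceless stop immediately after the nasal /n/, so it voices to [b]. /tedagoinkonpoogo/ → tedagoingonboogo.
Rule 3 (final vowel raising): /o/ is a mid vowel in word-final position, so it raises to [u]. /tedagoingonboogo/ → tedagoingonboogu.

tedagoingonboogu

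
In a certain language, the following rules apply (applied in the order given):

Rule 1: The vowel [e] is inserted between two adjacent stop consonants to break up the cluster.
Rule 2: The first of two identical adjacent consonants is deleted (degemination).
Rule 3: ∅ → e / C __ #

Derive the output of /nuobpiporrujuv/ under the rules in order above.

Rule 1 (stop-cluster e-epenthesis): /b/ and /p/ form a stop–stop cluster, so [e] is inserted between them. /nuobpiporrujuv/ → nuobepiporrujuv.
Rule 2 (degemination): /rr/ is a geminate; the first /r/ deletes. /nuobepiporrujuv/ → nuobepiporujuv.
Rule 3 (final e-epenthesis): the form ends in the consonant /v/, so [e] is inserted word-finally. /nuobepiporujuv/ → nuobepiporujuve.

nuobepiporujuve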